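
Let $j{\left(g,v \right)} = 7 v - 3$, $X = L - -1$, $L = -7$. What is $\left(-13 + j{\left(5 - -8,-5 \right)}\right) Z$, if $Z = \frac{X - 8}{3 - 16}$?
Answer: $- \frac{714}{13} \approx -54.923$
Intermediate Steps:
$X = -6$ ($X = -7 - -1 = -7 + 1 = -6$)
$j{\left(g,v \right)} = -3 + 7 v$
$Z = \frac{14}{13}$ ($Z = \frac{-6 - 8}{3 - 16} = - \frac{14}{-13} = \left(-14\right) \left(- \frac{1}{13}\right) = \frac{14}{13} \approx 1.0769$)
$\left(-13 + j{\left(5 - -8,-5 \right)}\right) Z = \left(-13 + \left(-3 + 7 \left(-5\right)\right)\right) \frac{14}{13} = \left(-13 - 38\right) \frac{14}{13} = \left(-51\right) \frac{14}{13} = - \frac{714}{13}$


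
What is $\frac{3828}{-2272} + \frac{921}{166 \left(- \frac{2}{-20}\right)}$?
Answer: $\frac{2536209}{47144} \approx 53.797$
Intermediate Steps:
$\frac{3828}{-2272} + \frac{921}{166 \left(- \frac{2}{-20}\right)} = 3828 \left(- \frac{1}{2272}\right) + \frac{921}{166 \left(\left(-2\right) \left(- \frac{1}{20}\right)\right)} = - \frac{957}{568} + \frac{921}{166 \cdot \frac{1}{10}} = - \frac{957}{568} + \frac{921}{\frac{83}{5}} = - \frac{957}{568} + 921 \cdot \frac{5}{83} = - \frac{957}{568} + \frac{4605}{83} = \frac{2536209}{47144}$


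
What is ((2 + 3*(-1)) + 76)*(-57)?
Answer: -4275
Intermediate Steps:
((2 + 3*(-1)) + 76)*(-57) = ((2 - 3) + 76)*(-57) = (-1 + 76)*(-57) = 75*(-57) = -4275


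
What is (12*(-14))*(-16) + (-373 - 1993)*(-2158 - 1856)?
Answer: 9499812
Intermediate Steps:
(12*(-14))*(-16) + (-373 - 1993)*(-2158 - 1856) = -168*(-16) - 2366*(-4014) = 2688 + 9497124 = 9499812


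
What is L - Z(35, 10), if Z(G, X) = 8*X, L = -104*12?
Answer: -1328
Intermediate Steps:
L = -1248
L - Z(35, 10) = -1248 - 8*10 = -1248 - 1*80 = -1248 - 80 = -1328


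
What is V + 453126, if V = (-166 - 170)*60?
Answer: 432966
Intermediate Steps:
V = -20160 (V = -336*60 = -20160)
V + 453126 = -20160 + 453126 = 432966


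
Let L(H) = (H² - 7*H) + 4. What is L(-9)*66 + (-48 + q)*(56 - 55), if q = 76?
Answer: 9796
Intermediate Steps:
L(H) = 4 + H² - 7*H
L(-9)*66 + (-48 + q)*(56 - 55) = (4 + (-9)² - 7*(-9))*66 + (-48 + 76)*(56 - 55) = (4 + 81 + 63)*66 + 28*1 = 148*66 + 28 = 9768 + 28 = 9796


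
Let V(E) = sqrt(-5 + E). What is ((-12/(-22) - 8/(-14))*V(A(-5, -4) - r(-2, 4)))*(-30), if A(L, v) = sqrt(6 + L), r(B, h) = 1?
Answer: -2580*I*sqrt(5)/77 ≈ -74.923*I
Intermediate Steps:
((-12/(-22) - 8/(-14))*V(A(-5, -4) - r(-2, 4)))*(-30) = ((-12/(-22) - 8/(-14))*sqrt(-5 + (sqrt(6 - 5) - 1*1)))*(-30) = ((-12*(-1/22) - 8*(-1/14))*sqrt(-5 + (sqrt(1) - 1)))*(-30) = ((6/11 + 4/7)*sqrt(-5 + (1 - 1)))*(-30) = (86*sqrt(-5 + 0)/77)*(-30) = (86*sqrt(-5)/77)*(-30) = (86*(I*sqrt(5))/77)*(-30) = (86*I*sqrt(5)/77)*(-30) = -2580*I*sqrt(5)/77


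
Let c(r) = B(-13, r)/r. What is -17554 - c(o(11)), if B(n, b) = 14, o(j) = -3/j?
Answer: -52508/3 ≈ -17503.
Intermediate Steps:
c(r) = 14/r
-17554 - c(o(11)) = -17554 - 14/((-3/11)) = -17554 - 14/((-3*1/11)) = -17554 - 14/(-3/11) = -17554 - 14*(-11)/3 = -17554 - 1*(-154/3) = -17554 + 154/3 = -52508/3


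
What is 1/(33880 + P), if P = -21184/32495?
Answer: 32495/1100909416 ≈ 2.9516e-5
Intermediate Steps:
P = -21184/32495 (P = -21184*1/32495 = -21184/32495 ≈ -0.65192)
1/(33880 + P) = 1/(33880 - 21184/32495) = 1/(1100909416/32495) = 32495/1100909416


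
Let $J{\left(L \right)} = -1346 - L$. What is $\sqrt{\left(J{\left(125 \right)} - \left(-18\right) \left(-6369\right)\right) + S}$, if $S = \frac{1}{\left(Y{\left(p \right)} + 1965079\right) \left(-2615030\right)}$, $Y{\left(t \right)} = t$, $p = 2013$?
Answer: $\frac{21 i \sqrt{1741746556432120685768517790}}{2572002296380} \approx 340.75 i$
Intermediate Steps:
$S = - \frac{1}{5144004592760}$ ($S = \frac{1}{\left(2013 + 1965079\right) \left(-2615030\right)} = \frac{1}{1967092} \left(- \frac{1}{2615030}\right) = - \frac{1}{5144004592760} \approx -1.944 \cdot 10^{-13}$)
$\sqrt{\left(J{\left(125 \right)} - \left(-18\right) \left(-6369\right)\right) + S} = \sqrt{\left(\left(-1346 - 125\right) - \left(-18\right) \left(-6369\right)\right) - \frac{1}{5144004592760}} = \sqrt{\left(\left(-1346 - 125\right) - 114642\right) - \frac{1}{5144004592760}} = \sqrt{\left(-1471 - 114642\right) - \frac{1}{5144004592760}} = \sqrt{-116113 - \frac{1}{5144004592760}} = \sqrt{- \frac{597285805279141881}{5144004592760}} = \frac{21 i \sqrt{1741746556432120685768517790}}{2572002296380}$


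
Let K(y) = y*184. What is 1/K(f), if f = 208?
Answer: 1/38272 ≈ 2.6129e-5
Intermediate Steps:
K(y) = 184*y
1/K(f) = 1/(184*208) = 1/38272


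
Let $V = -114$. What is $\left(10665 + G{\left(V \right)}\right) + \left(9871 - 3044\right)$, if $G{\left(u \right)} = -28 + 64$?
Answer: $17528$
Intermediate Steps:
$G{\left(u \right)} = 36$
$\left(10665 + G{\left(V \right)}\right) + \left(9871 - 3044\right) = \left(10665 + 36\right) + \left(9871 - 3044\right) = 10701 + 6827 = 17528$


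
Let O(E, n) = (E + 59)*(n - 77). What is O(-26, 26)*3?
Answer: -5049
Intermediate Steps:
O(E, n) = (-77 + n)*(59 + E) (O(E, n) = (59 + E)*(-77 + n) = (-77 + n)*(59 + E))
O(-26, 26)*3 = (-4543 - 77*(-26) + 59*26 - 26*26)*3 = (-4543 + 2002 + 1534 - 676)*3 = -1683*3 = -5049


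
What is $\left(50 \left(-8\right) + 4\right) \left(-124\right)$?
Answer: $49104$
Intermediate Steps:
$\left(50 \left(-8\right) + 4\right) \left(-124\right) = \left(-400 + 4\right) \left(-124\right) = \left(-396\right) \left(-124\right) = 49104$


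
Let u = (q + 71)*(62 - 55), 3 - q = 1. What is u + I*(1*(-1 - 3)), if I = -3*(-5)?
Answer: 451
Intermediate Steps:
q = 2 (q = 3 - 1*1 = 3 - 1 = 2)
I = 15
u = 511 (u = (2 + 71)*(62 - 55) = 73*7 = 511)
u + I*(1*(-1 - 3)) = 511 + 15*(1*(-1 - 3)) = 511 + 15*(1*(-4)) = 511 + 15*(-4) = 511 - 60 = 451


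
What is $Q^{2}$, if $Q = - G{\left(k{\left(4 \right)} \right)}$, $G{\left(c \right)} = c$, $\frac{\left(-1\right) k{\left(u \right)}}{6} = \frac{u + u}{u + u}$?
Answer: $36$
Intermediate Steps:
$k{\left(u \right)} = -6$ ($k{\left(u \right)} = - 6 \frac{u + u}{u + u} = - 6 \frac{2 u}{2 u} = - 6 \cdot 2 u \frac{1}{2 u} = \left(-6\right) 1 = -6$)
$Q = 6$ ($Q = \left(-1\right) \left(-6\right) = 6$)
$Q^{2} = 6^{2} = 36$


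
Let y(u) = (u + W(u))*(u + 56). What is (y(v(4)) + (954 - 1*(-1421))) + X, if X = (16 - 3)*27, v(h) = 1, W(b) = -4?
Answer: 2555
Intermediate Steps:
y(u) = (-4 + u)*(56 + u) (y(u) = (u - 4)*(u + 56) = (-4 + u)*(56 + u))
X = 351 (X = 13*27 = 351)
(y(v(4)) + (954 - 1*(-1421))) + X = ((-224 + 1² + 52*1) + (954 - 1*(-1421))) + 351 = ((-224 + 1 + 52) + (954 + 1421)) + 351 = (-171 + 2375) + 351 = 2204 + 351 = 2555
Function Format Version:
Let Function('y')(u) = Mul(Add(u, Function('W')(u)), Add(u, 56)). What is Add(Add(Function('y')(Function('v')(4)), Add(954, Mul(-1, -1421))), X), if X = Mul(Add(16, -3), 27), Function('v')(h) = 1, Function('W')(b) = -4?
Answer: 2555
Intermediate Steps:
Function('y')(u) = Mul(Add(-4, u), Add(56, u)) (Function('y')(u) = Mul(Add(u, -4), Add(u, 56)) = Mul(Add(-4, u), Add(56, u)))
X = 351 (X = Mul(13, 27) = 351)
Add(Add(Function('y')(Function('v')(4)), Add(954, Mul(-1, -1421))), X) = Add(Add(Add(-224, Pow(1, 2), Mul(52, 1)), Add(954, Mul(-1, -1421))), 351) = Add(Add(Add(-224, 1, 52), Add(954, 1421)), 351) = Add(Add(-171, 2375), 351) = Add(2204, 351) = 2555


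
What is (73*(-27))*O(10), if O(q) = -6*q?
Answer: 118260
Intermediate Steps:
(73*(-27))*O(10) = (73*(-27))*(-6*10) = -1971*(-60) = 118260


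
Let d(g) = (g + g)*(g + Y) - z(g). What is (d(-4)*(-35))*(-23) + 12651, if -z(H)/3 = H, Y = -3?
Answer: 48071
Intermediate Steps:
z(H) = -3*H
d(g) = 3*g + 2*g*(-3 + g) (d(g) = (g + g)*(g - 3) - (-3)*g = (2*g)*(-3 + g) + 3*g = 2*g*(-3 + g) + 3*g = 3*g + 2*g*(-3 + g))
(d(-4)*(-35))*(-23) + 12651 = (-4*(-3 + 2*(-4))*(-35))*(-23) + 12651 = (-4*(-3 - 8)*(-35))*(-23) + 12651 = (-4*(-11)*(-35))*(-23) + 12651 = (44*(-35))*(-23) + 12651 = -1540*(-23) + 12651 = 35420 + 12651 = 48071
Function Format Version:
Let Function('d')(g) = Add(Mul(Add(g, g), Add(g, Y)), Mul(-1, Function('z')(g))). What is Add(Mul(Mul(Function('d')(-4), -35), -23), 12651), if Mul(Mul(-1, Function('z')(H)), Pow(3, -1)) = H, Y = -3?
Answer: 48071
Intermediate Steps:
Function('z')(H) = Mul(-3, H)
Function('d')(g) = Add(Mul(3, g), Mul(2, g, Add(-3, g))) (Function('d')(g) = Add(Mul(Add(g, g), Add(g, -3)), Mul(-1, Mul(-3, g))) = Add(Mul(Mul(2, g), Add(-3, g)), Mul(3, g)) = Add(Mul(2, g, Add(-3, g)), Mul(3, g)) = Add(Mul(3, g), Mul(2, g, Add(-3, g))))
Add(Mul(Mul(Function('d')(-4), -35), -23), 12651) = Add(Mul(Mul(Mul(-4, Add(-3, Mul(2, -4))), -35), -23), 12651) = Add(Mul(Mul(Mul(-4, Add(-3, -8)), -35), -23), 12651) = Add(Mul(Mul(Mul(-4, -11), -35), -23), 12651) = Add(Mul(Mul(44, -35), -23), 12651) = Add(Mul(-1540, -23), 12651) = Add(35420, 12651) = 48071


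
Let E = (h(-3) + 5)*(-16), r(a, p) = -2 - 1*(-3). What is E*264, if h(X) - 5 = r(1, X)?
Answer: -46464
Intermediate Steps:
r(a, p) = 1 (r(a, p) = -2 + 3 = 1)
h(X) = 6 (h(X) = 5 + 1 = 6)
E = -176 (E = (6 + 5)*(-16) = 11*(-16) = -176)
E*264 = -176*264 = -46464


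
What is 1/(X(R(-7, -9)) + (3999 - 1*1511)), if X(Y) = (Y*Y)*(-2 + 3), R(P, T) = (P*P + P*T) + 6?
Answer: 1/16412 ≈ 6.0931e-5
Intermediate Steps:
R(P, T) = 6 + P² + P*T (R(P, T) = (P² + P*T) + 6 = 6 + P² + P*T)
X(Y) = Y² (X(Y) = Y²*1 = Y²)
1/(X(R(-7, -9)) + (3999 - 1*1511)) = 1/((6 + (-7)² - 7*(-9))² + (3999 - 1*1511)) = 1/((6 + 49 + 63)² + (3999 - 1511)) = 1/(118² + 2488) = 1/(13924 + 2488) = 1/16412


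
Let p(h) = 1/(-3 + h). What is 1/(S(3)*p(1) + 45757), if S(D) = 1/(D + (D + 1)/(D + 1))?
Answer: 8/366055 ≈ 2.1855e-5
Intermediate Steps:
S(D) = 1/(1 + D) (S(D) = 1/(D + (1 + D)/(1 + D)) = 1/(D + 1) = 1/(1 + D))
1/(S(3)*p(1) + 45757) = 1/(1/((1 + 3)*(-3 + 1)) + 45757) = 1/(1/(4*(-2)) + 45757) = 1/((¼)*(-½) + 45757) = 1/(-⅛ + 45757) = 1/(366055/8) = 8/366055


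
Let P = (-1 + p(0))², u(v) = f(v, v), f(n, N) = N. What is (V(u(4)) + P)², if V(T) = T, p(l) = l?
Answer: 25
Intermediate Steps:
u(v) = v
P = 1 (P = (-1 + 0)² = (-1)² = 1)
(V(u(4)) + P)² = (4 + 1)² = 5² = 25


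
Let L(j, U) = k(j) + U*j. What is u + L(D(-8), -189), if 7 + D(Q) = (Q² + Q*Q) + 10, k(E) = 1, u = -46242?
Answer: -71000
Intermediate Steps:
D(Q) = 3 + 2*Q² (D(Q) = -7 + ((Q² + Q*Q) + 10) = -7 + ((Q² + Q²) + 10) = -7 + (2*Q² + 10) = -7 + (10 + 2*Q²) = 3 + 2*Q²)
L(j, U) = 1 + U*j
u + L(D(-8), -189) = -46242 + (1 - 189*(3 + 2*(-8)²)) = -46242 + (1 - 189*(3 + 2*64)) = -46242 + (1 - 189*(3 + 128)) = -46242 + (1 - 189*131) = -46242 + (1 - 24759) = -46242 - 24758 = -71000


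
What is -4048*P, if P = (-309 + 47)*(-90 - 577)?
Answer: -707404192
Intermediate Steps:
P = 174754 (P = -262*(-667) = 174754)
-4048*P = -4048*174754 = -707404192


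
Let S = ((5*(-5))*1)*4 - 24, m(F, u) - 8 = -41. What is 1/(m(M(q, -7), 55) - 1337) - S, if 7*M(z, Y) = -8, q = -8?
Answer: 169879/1370 ≈ 124.00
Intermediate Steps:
M(z, Y) = -8/7 (M(z, Y) = (⅐)*(-8) = -8/7)
m(F, u) = -33 (m(F, u) = 8 - 41 = -33)
S = -124 (S = -25*1*4 - 24 = -25*4 - 24 = -100 - 24 = -124)
1/(m(M(q, -7), 55) - 1337) - S = 1/(-33 - 1337) - 1*(-124) = 1/(-1370) + 124 = -1/1370 + 124 = 169879/1370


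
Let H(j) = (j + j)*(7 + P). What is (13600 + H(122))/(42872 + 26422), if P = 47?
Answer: 13388/34647 ≈ 0.38641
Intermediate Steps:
H(j) = 108*j (H(j) = (j + j)*(7 + 47) = (2*j)*54 = 108*j)
(13600 + H(122))/(42872 + 26422) = (13600 + 108*122)/(42872 + 26422) = (13600 + 13176)/69294 = 26776*(1/69294) = 13388/34647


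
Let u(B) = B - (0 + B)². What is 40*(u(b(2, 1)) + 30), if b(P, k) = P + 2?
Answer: 720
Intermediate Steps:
b(P, k) = 2 + P
u(B) = B - B²
40*(u(b(2, 1)) + 30) = 40*((2 + 2)*(1 - (2 + 2)) + 30) = 40*(4*(1 - 1*4) + 30) = 40*(4*(1 - 4) + 30) = 40*(4*(-3) + 30) = 40*(-12 + 30) = 40*18 = 720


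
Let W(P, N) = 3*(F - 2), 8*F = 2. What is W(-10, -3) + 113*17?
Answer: 7663/4 ≈ 1915.8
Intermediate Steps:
F = ¼ (F = (⅛)*2 = ¼ ≈ 0.25000)
W(P, N) = -21/4 (W(P, N) = 3*(¼ - 2) = 3*(-7/4) = -21/4)
W(-10, -3) + 113*17 = -21/4 + 113*17 = -21/4 + 1921 = 7663/4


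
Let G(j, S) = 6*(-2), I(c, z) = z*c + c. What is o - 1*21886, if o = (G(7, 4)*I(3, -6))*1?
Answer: -21706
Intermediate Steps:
I(c, z) = c + c*z (I(c, z) = c*z + c = c + c*z)
G(j, S) = -12
o = 180 (o = -36*(1 - 6)*1 = -36*(-5)*1 = -12*(-15)*1 = 180*1 = 180)
o - 1*21886 = 180 - 1*21886 = 180 - 21886 = -21706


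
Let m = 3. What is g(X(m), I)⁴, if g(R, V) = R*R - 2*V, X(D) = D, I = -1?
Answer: 14641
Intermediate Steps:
g(R, V) = R² - 2*V
g(X(m), I)⁴ = (3² - 2*(-1))⁴ = (9 + 2)⁴ = 11⁴ = 14641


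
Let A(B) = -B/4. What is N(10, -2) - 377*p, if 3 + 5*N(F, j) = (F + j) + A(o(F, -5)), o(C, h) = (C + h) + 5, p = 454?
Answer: -342315/2 ≈ -1.7116e+5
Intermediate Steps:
o(C, h) = 5 + C + h
A(B) = -B/4
N(F, j) = -⅗ + j/5 + 3*F/20 (N(F, j) = -⅗ + ((F + j) - (5 + F - 5)/4)/5 = -⅗ + ((F + j) - F/4)/5 = -⅗ + (j + 3*F/4)/5 = -⅗ + (j/5 + 3*F/20) = -⅗ + j/5 + 3*F/20)
N(10, -2) - 377*p = (-⅗ + (⅕)*(-2) + (3/20)*10) - 377*454 = (-⅗ - ⅖ + 3/2) - 171158 = ½ - 171158 = -342315/2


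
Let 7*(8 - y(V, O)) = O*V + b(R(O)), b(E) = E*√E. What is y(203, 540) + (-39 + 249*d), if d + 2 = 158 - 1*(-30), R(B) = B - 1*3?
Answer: 30623 - 537*√537/7 ≈ 28845.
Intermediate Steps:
R(B) = -3 + B (R(B) = B - 3 = -3 + B)
b(E) = E^(3/2)
y(V, O) = 8 - (-3 + O)^(3/2)/7 - O*V/7 (y(V, O) = 8 - (O*V + (-3 + O)^(3/2))/7 = 8 - ((-3 + O)^(3/2) + O*V)/7 = 8 + (-(-3 + O)^(3/2)/7 - O*V/7) = 8 - (-3 + O)^(3/2)/7 - O*V/7)
d = 186 (d = -2 + (158 - 1*(-30)) = -2 + (158 + 30) = -2 + 188 = 186)
y(203, 540) + (-39 + 249*d) = (8 - (-3 + 540)^(3/2)/7 - ⅐*540*203) + (-39 + 249*186) = (8 - 537*√537/7 - 15660) + (-39 + 46314) = (8 - 537*√537/7 - 15660) + 46275 = (-15652 - 537*√537/7) + 46275 = 30623 - 537*√537/7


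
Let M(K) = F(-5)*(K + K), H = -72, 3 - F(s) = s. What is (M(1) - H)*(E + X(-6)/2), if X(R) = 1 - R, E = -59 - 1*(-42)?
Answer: -1188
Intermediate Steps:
F(s) = 3 - s
E = -17 (E = -59 + 42 = -17)
M(K) = 16*K (M(K) = (3 - 1*(-5))*(K + K) = (3 + 5)*(2*K) = 8*(2*K) = 16*K)
(M(1) - H)*(E + X(-6)/2) = (16*1 - 1*(-72))*(-17 + (1 - 1*(-6))/2) = (16 + 72)*(-17 + (1 + 6)*(1/2)) = 88*(-17 + 7*(1/2)) = 88*(-17 + 7/2) = 88*(-27/2) = -1188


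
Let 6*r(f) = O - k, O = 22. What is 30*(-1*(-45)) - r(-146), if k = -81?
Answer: 7997/6 ≈ 1332.8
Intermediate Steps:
r(f) = 103/6 (r(f) = (22 - 1*(-81))/6 = (22 + 81)/6 = (⅙)*103 = 103/6)
30*(-1*(-45)) - r(-146) = 30*(-1*(-45)) - 1*103/6 = 30*45 - 103/6 = 1350 - 103/6 = 7997/6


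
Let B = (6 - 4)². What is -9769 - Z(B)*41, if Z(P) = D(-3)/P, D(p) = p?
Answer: -38953/4 ≈ -9738.3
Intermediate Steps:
B = 4 (B = 2² = 4)
Z(P) = -3/P
-9769 - Z(B)*41 = -9769 - (-3/4)*41 = -9769 - (-3*¼)*41 = -9769 - (-3)*41/4 = -9769 - 1*(-123/4) = -9769 + 123/4 = -38953/4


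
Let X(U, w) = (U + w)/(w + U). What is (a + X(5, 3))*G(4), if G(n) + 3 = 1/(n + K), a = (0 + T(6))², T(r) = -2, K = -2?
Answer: -25/2 ≈ -12.500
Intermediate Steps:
a = 4 (a = (0 - 2)² = (-2)² = 4)
X(U, w) = 1 (X(U, w) = (U + w)/(U + w) = 1)
G(n) = -3 + 1/(-2 + n) (G(n) = -3 + 1/(n - 2) = -3 + 1/(-2 + n))
(a + X(5, 3))*G(4) = (4 + 1)*((7 - 3*4)/(-2 + 4)) = 5*((7 - 12)/2) = 5*((½)*(-5)) = 5*(-5/2) = -25/2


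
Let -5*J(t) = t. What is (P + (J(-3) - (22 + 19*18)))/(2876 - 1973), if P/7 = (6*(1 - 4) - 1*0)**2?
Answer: 9523/4515 ≈ 2.1092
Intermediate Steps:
J(t) = -t/5
P = 2268 (P = 7*(6*(1 - 4) - 1*0)**2 = 7*(6*(-3) + 0)**2 = 7*(-18 + 0)**2 = 7*(-18)**2 = 7*324 = 2268)
(P + (J(-3) - (22 + 19*18)))/(2876 - 1973) = (2268 + (-1/5*(-3) - (22 + 19*18)))/(2876 - 1973) = (2268 + (3/5 - (22 + 342)))/903 = (2268 + (3/5 - 1*364))*(1/903) = (2268 + (3/5 - 364))*(1/903) = (2268 - 1817/5)*(1/903) = (9523/5)*(1/903) = 9523/4515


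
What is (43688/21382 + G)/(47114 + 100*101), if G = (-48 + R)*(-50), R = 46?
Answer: 545472/305837437 ≈ 0.0017835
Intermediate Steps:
G = 100 (G = (-48 + 46)*(-50) = -2*(-50) = 100)
(43688/21382 + G)/(47114 + 100*101) = (43688/21382 + 100)/(47114 + 100*101) = (43688*(1/21382) + 100)/(47114 + 10100) = (21844/10691 + 100)/57214 = (1090944/10691)*(1/57214) = 545472/305837437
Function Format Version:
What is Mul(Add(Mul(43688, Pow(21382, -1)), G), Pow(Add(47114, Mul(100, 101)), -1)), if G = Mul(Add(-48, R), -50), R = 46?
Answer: Rational(545472, 305837437) ≈ 0.0017835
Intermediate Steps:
G = 100 (G = Mul(Add(-48, 46), -50) = Mul(-2, -50) = 100)
Mul(Add(Mul(43688, Pow(21382, -1)), G), Pow(Add(47114, Mul(100, 101)), -1)) = Mul(Add(Mul(43688, Pow(21382, -1)), 100), Pow(Add(47114, Mul(100, 101)), -1)) = Mul(Add(Mul(43688, Rational(1, 21382)), 100), Pow(Add(47114, 10100), -1)) = Mul(Add(Rational(21844, 10691), 100), Pow(57214, -1)) = Mul(Rational(1090944, 10691), Rational(1, 57214)) = Rational(545472, 305837437)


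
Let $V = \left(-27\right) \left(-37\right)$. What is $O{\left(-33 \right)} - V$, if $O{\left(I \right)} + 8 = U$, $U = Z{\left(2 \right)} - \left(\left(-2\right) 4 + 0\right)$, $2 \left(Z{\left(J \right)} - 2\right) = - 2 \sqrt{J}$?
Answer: $-997 - \sqrt{2} \approx -998.41$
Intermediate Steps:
$V = 999$
$Z{\left(J \right)} = 2 - \sqrt{J}$ ($Z{\left(J \right)} = 2 + \frac{\left(-2\right) \sqrt{J}}{2} = 2 - \sqrt{J}$)
$U = 10 - \sqrt{2}$ ($U = \left(2 - \sqrt{2}\right) - \left(\left(-2\right) 4 + 0\right) = \left(2 - \sqrt{2}\right) - \left(-8 + 0\right) = \left(2 - \sqrt{2}\right) - -8 = \left(2 - \sqrt{2}\right) + 8 = 10 - \sqrt{2} \approx 8.5858$)
$O{\left(I \right)} = 2 - \sqrt{2}$ ($O{\left(I \right)} = -8 + \left(10 - \sqrt{2}\right) = 2 - \sqrt{2}$)
$O{\left(-33 \right)} - V = \left(2 - \sqrt{2}\right) - 999 = -997 - \sqrt{2}$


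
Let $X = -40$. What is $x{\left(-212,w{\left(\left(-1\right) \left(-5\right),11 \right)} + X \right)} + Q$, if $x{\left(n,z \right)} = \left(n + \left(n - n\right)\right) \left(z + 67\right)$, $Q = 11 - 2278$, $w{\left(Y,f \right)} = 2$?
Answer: $-8415$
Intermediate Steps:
$Q = -2267$ ($Q = 11 - 2278 = -2267$)
$x{\left(n,z \right)} = n \left(67 + z\right)$ ($x{\left(n,z \right)} = \left(n + 0\right) \left(67 + z\right) = n \left(67 + z\right)$)
$x{\left(-212,w{\left(\left(-1\right) \left(-5\right),11 \right)} + X \right)} + Q = - 212 \left(67 + \left(2 - 40\right)\right) - 2267 = - 212 \left(67 - 38\right) - 2267 = \left(-212\right) 29 - 2267 = -6148 - 2267 = -8415$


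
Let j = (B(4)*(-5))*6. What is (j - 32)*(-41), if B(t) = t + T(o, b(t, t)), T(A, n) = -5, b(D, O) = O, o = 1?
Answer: 82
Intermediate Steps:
B(t) = -5 + t (B(t) = t - 5 = -5 + t)
j = 30 (j = ((-5 + 4)*(-5))*6 = -1*(-5)*6 = 5*6 = 30)
(j - 32)*(-41) = (30 - 32)*(-41) = -2*(-41) = 82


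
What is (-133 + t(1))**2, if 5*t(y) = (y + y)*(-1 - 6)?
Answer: 461041/25 ≈ 18442.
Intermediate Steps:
t(y) = -14*y/5 (t(y) = ((y + y)*(-1 - 6))/5 = ((2*y)*(-7))/5 = (-14*y)/5 = -14*y/5)
(-133 + t(1))**2 = (-133 - 14/5*1)**2 = (-133 - 14/5)**2 = (-679/5)**2 = 461041/25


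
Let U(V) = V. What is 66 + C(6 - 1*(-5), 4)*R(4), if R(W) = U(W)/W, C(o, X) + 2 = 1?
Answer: 65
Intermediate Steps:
C(o, X) = -1 (C(o, X) = -2 + 1 = -1)
R(W) = 1 (R(W) = W/W = 1)
66 + C(6 - 1*(-5), 4)*R(4) = 66 - 1*1 = 66 - 1 = 65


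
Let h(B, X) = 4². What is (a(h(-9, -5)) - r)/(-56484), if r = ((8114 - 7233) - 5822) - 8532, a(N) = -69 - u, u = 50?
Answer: -6677/28242 ≈ -0.23642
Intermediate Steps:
h(B, X) = 16
a(N) = -119 (a(N) = -69 - 1*50 = -69 - 50 = -119)
r = -13473 (r = (881 - 5822) - 8532 = -4941 - 8532 = -13473)
(a(h(-9, -5)) - r)/(-56484) = (-119 - 1*(-13473))/(-56484) = (-119 + 13473)*(-1/56484) = 13354*(-1/56484) = -6677/28242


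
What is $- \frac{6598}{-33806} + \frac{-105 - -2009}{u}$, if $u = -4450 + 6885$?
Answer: $\frac{40216377}{41158805} \approx 0.9771$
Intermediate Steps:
$u = 2435$
$- \frac{6598}{-33806} + \frac{-105 - -2009}{u} = - \frac{6598}{-33806} + \frac{-105 - -2009}{2435} = \left(-6598\right) \left(- \frac{1}{33806}\right) + \left(-105 + 2009\right) \frac{1}{2435} = \frac{3299}{16903} + 1904 \cdot \frac{1}{2435} = \frac{3299}{16903} + \frac{1904}{2435} = \frac{40216377}{41158805}$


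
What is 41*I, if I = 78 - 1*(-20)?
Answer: 4018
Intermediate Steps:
I = 98 (I = 78 + 20 = 98)
41*I = 41*98 = 4018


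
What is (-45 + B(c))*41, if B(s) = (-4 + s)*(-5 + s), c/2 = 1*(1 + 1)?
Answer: -1845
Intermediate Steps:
c = 4 (c = 2*(1*(1 + 1)) = 2*(1*2) = 2*2 = 4)
B(s) = (-5 + s)*(-4 + s)
(-45 + B(c))*41 = (-45 + (20 + 4² - 9*4))*41 = (-45 + (20 + 16 - 36))*41 = (-45 + 0)*41 = -45*41 = -1845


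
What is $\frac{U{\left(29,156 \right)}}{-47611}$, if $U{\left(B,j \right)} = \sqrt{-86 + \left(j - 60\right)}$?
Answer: $- \frac{\sqrt{10}}{47611} \approx -6.6419 \cdot 10^{-5}$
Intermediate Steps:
$U{\left(B,j \right)} = \sqrt{-146 + j}$ ($U{\left(B,j \right)} = \sqrt{-86 + \left(-60 + j\right)} = \sqrt{-146 + j}$)
$\frac{U{\left(29,156 \right)}}{-47611} = \frac{\sqrt{-146 + 156}}{-47611} = \sqrt{10} \left(- \frac{1}{47611}\right) = - \frac{\sqrt{10}}{47611}$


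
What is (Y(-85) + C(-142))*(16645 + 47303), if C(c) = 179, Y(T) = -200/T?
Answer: 197151684/17 ≈ 1.1597e+7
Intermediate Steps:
(Y(-85) + C(-142))*(16645 + 47303) = (-200/(-85) + 179)*(16645 + 47303) = (-200*(-1/85) + 179)*63948 = (40/17 + 179)*63948 = (3083/17)*63948 = 197151684/17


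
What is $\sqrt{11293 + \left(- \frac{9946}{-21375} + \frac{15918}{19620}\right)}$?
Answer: $\frac{\sqrt{1089936348967130}}{310650} \approx 106.27$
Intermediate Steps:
$\sqrt{11293 + \left(- \frac{9946}{-21375} + \frac{15918}{19620}\right)} = \sqrt{11293 + \left(\left(-9946\right) \left(- \frac{1}{21375}\right) + 15918 \cdot \frac{1}{19620}\right)} = \sqrt{11293 + \left(\frac{9946}{21375} + \frac{2653}{3270}\right)} = \sqrt{11293 + \frac{5948753}{4659750}} = \sqrt{\frac{52628505503}{4659750}} = \frac{\sqrt{1089936348967130}}{310650}$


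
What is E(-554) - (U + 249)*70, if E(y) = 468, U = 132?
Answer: -26202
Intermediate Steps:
E(-554) - (U + 249)*70 = 468 - (132 + 249)*70 = 468 - 381*70 = 468 - 1*26670 = 468 - 26670 = -26202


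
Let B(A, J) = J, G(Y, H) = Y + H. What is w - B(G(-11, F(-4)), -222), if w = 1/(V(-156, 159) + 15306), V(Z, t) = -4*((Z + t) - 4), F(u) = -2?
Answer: 3398821/15310 ≈ 222.00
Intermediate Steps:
G(Y, H) = H + Y
V(Z, t) = 16 - 4*Z - 4*t (V(Z, t) = -4*(-4 + Z + t) = 16 - 4*Z - 4*t)
w = 1/15310 (w = 1/((16 - 4*(-156) - 4*159) + 15306) = 1/((16 + 624 - 636) + 15306) = 1/(4 + 15306) = 1/15310 ≈ 6.5317e-5)
w - B(G(-11, F(-4)), -222) = 1/15310 - 1*(-222) = 1/15310 + 222 = 3398821/15310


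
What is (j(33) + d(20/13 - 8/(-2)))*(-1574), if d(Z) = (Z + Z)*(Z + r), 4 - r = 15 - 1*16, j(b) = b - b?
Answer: -31051872/169 ≈ -1.8374e+5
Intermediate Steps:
j(b) = 0
r = 5 (r = 4 - (15 - 1*16) = 4 - (15 - 16) = 4 - 1*(-1) = 4 + 1 = 5)
d(Z) = 2*Z*(5 + Z) (d(Z) = (Z + Z)*(Z + 5) = (2*Z)*(5 + Z) = 2*Z*(5 + Z))
(j(33) + d(20/13 - 8/(-2)))*(-1574) = (0 + 2*(20/13 - 8/(-2))*(5 + (20/13 - 8/(-2))))*(-1574) = (0 + 2*(20*(1/13) - 8*(-1/2))*(5 + (20*(1/13) - 8*(-1/2))))*(-1574) = (0 + 2*(20/13 + 4)*(5 + (20/13 + 4)))*(-1574) = (0 + 2*(72/13)*(5 + 72/13))*(-1574) = (0 + 2*(72/13)*(137/13))*(-1574) = (0 + 19728/169)*(-1574) = (19728/169)*(-1574) = -31051872/169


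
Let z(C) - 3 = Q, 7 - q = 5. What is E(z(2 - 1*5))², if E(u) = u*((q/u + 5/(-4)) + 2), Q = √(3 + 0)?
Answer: 79/4 + 51*√3/8 ≈ 30.792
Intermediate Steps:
q = 2 (q = 7 - 1*5 = 7 - 5 = 2)
Q = √3 ≈ 1.7320
z(C) = 3 + √3
E(u) = u*(¾ + 2/u) (E(u) = u*((2/u + 5/(-4)) + 2) = u*((2/u + 5*(-¼)) + 2) = u*((2/u - 5/4) + 2) = u*((-5/4 + 2/u) + 2) = u*(¾ + 2/u))
E(z(2 - 1*5))² = (2 + 3*(3 + √3)/4)² = (2 + (9/4 + 3*√3/4))² = (17/4 + 3*√3/4)²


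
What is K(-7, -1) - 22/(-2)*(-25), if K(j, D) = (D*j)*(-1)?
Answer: -282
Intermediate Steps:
K(j, D) = -D*j
K(-7, -1) - 22/(-2)*(-25) = -1*(-1)*(-7) - 22/(-2)*(-25) = -7 - 22*(-½)*(-25) = -7 + 11*(-25) = -7 - 275 = -282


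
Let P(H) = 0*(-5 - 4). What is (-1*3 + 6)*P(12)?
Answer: 0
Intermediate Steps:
P(H) = 0 (P(H) = 0*(-9) = 0)
(-1*3 + 6)*P(12) = (-1*3 + 6)*0 = (-3 + 6)*0 = 3*0 = 0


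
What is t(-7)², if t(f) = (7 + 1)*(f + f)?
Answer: 12544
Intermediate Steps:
t(f) = 16*f (t(f) = 8*(2*f) = 16*f)
t(-7)² = (16*(-7))² = (-112)² = 12544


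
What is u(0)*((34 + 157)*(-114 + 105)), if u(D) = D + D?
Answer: 0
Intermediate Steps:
u(D) = 2*D
u(0)*((34 + 157)*(-114 + 105)) = (2*0)*((34 + 157)*(-114 + 105)) = 0*(191*(-9)) = 0*(-1719) = 0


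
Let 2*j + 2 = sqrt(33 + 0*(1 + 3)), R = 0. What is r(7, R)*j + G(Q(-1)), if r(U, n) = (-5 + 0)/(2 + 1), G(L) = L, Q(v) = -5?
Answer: -10/3 - 5*sqrt(33)/6 ≈ -8.1205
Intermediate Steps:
r(U, n) = -5/3
j = -1 + sqrt(33)/2 (j = -1 + sqrt(33 + 0*(1 + 3))/2 = -1 + sqrt(33 + 0*4)/2 = -1 + sqrt(33 + 0)/2 = -1 + sqrt(33)/2 ≈ 1.8723)
r(7, R)*j + G(Q(-1)) = -5*(-1 + sqrt(33)/2)/3 - 5 = (5/3 - 5*sqrt(33)/6) - 5 = -10/3 - 5*sqrt(33)/6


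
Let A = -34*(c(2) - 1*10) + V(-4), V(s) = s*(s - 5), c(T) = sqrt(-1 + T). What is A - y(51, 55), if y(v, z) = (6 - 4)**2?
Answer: 338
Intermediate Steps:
V(s) = s*(-5 + s)
y(v, z) = 4 (y(v, z) = 2**2 = 4)
A = 342 (A = -34*(sqrt(-1 + 2) - 1*10) - 4*(-5 - 4) = -34*(sqrt(1) - 10) - 4*(-9) = -34*(1 - 10) + 36 = -34*(-9) + 36 = 306 + 36 = 342)
A - y(51, 55) = 342 - 1*4 = 342 - 4 = 338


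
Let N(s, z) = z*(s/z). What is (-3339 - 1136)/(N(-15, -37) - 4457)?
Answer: 4475/4472 ≈ 1.0007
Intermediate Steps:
N(s, z) = s
(-3339 - 1136)/(N(-15, -37) - 4457) = (-3339 - 1136)/(-15 - 4457) = -4475/(-4472) = -4475*(-1/4472) = 4475/4472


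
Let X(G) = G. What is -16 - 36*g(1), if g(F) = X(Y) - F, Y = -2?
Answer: 92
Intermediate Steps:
g(F) = -2 - F
-16 - 36*g(1) = -16 - 36*(-2 - 1*1) = -16 - 36*(-2 - 1) = -16 - 36*(-3) = -16 + 108 = 92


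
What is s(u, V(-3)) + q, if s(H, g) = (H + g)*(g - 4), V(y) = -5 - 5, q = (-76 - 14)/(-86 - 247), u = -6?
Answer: 8298/37 ≈ 224.27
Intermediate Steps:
q = 10/37 (q = -90/(-333) = -90*(-1/333) = 10/37 ≈ 0.27027)
V(y) = -10
s(H, g) = (-4 + g)*(H + g) (s(H, g) = (H + g)*(-4 + g) = (-4 + g)*(H + g))
s(u, V(-3)) + q = ((-10)² - 4*(-6) - 4*(-10) - 6*(-10)) + 10/37 = (100 + 24 + 40 + 60) + 10/37 = 224 + 10/37 = 8298/37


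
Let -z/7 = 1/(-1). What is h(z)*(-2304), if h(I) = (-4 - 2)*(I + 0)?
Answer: 96768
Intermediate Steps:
z = 7 (z = -7/(-1) = -7*(-1) = 7)
h(I) = -6*I
h(z)*(-2304) = -6*7*(-2304) = -42*(-2304) = 96768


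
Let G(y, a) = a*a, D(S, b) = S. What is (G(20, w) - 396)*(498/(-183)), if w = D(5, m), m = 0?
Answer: 61586/61 ≈ 1009.6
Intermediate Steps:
w = 5
G(y, a) = a²
(G(20, w) - 396)*(498/(-183)) = (5² - 396)*(498/(-183)) = (25 - 396)*(498*(-1/183)) = -371*(-166/61) = 61586/61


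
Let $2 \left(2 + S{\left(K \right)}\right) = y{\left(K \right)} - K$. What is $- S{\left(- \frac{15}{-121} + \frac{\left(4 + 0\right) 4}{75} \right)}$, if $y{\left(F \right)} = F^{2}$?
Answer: $\frac{173915677}{82355625} \approx 2.1118$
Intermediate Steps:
$S{\left(K \right)} = -2 + \frac{K^{2}}{2} - \frac{K}{2}$ ($S{\left(K \right)} = -2 + \frac{K^{2} - K}{2} = -2 + \left(\frac{K^{2}}{2} - \frac{K}{2}\right) = -2 + \frac{K^{2}}{2} - \frac{K}{2}$)
$- S{\left(- \frac{15}{-121} + \frac{\left(4 + 0\right) 4}{75} \right)} = - (-2 + \frac{\left(- \frac{15}{-121} + \frac{\left(4 + 0\right) 4}{75}\right)^{2}}{2} - \frac{- \frac{15}{-121} + \frac{\left(4 + 0\right) 4}{75}}{2}) = - (-2 + \frac{\left(\left(-15\right) \left(- \frac{1}{121}\right) + 4 \cdot 4 \cdot \frac{1}{75}\right)^{2}}{2} - \frac{\left(-15\right) \left(- \frac{1}{121}\right) + 4 \cdot 4 \cdot \frac{1}{75}}{2}) = - (-2 + \frac{\left(\frac{15}{121} + 16 \cdot \frac{1}{75}\right)^{2}}{2} - \frac{\frac{15}{121} + 16 \cdot \frac{1}{75}}{2}) = - (-2 + \frac{\left(\frac{15}{121} + \frac{16}{75}\right)^{2}}{2} - \frac{\frac{15}{121} + \frac{16}{75}}{2}) = - (-2 + \frac{\left(\frac{3061}{9075}\right)^{2}}{2} - \frac{3061}{18150}) = - (-2 + \frac{1}{2} \cdot \frac{9369721}{82355625} - \frac{3061}{18150}) = - (-2 + \frac{9369721}{164711250} - \frac{3061}{18150}) = \left(-1\right) \left(- \frac{173915677}{82355625}\right) = \frac{173915677}{82355625}$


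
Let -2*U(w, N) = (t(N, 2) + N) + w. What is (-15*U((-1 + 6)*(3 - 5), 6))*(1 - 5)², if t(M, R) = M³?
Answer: 25440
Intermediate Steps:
U(w, N) = -N/2 - w/2 - N³/2 (U(w, N) = -((N³ + N) + w)/2 = -((N + N³) + w)/2 = -(N + w + N³)/2 = -N/2 - w/2 - N³/2)
(-15*U((-1 + 6)*(3 - 5), 6))*(1 - 5)² = (-15*(-½*6 - (-1 + 6)*(3 - 5)/2 - ½*6³))*(1 - 5)² = -15*(-3 - 5*(-2)/2 - ½*216)*(-4)² = -15*(-3 - ½*(-10) - 108)*16 = -15*(-3 + 5 - 108)*16 = -15*(-106)*16 = 1590*16 = 25440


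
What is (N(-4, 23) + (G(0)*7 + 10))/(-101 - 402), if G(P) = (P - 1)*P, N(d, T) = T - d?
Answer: -37/503 ≈ -0.073559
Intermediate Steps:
G(P) = P*(-1 + P) (G(P) = (-1 + P)*P = P*(-1 + P))
(N(-4, 23) + (G(0)*7 + 10))/(-101 - 402) = ((23 - 1*(-4)) + ((0*(-1 + 0))*7 + 10))/(-101 - 402) = ((23 + 4) + ((0*(-1))*7 + 10))/(-503) = (27 + (0*7 + 10))*(-1/503) = (27 + (0 + 10))*(-1/503) = (27 + 10)*(-1/503) = 37*(-1/503) = -37/503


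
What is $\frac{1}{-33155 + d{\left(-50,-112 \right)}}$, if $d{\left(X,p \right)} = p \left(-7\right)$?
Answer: $- \frac{1}{32371} \approx -3.0892 \cdot 10^{-5}$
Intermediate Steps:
$d{\left(X,p \right)} = - 7 p$
$\frac{1}{-33155 + d{\left(-50,-112 \right)}} = \frac{1}{-33155 - -784} = \frac{1}{-33155 + 784} = \frac{1}{-32371} = - \frac{1}{32371}$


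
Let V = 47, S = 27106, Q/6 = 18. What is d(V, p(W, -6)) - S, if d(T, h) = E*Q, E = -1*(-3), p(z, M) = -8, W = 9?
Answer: -26782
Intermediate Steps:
Q = 108 (Q = 6*18 = 108)
E = 3
d(T, h) = 324 (d(T, h) = 3*108 = 324)
d(V, p(W, -6)) - S = 324 - 1*27106 = 324 - 27106 = -26782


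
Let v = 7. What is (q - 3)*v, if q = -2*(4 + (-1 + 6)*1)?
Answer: -147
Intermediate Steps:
q = -18 (q = -2*(4 + 5*1) = -2*(4 + 5) = -2*9 = -18)
(q - 3)*v = (-18 - 3)*7 = -21*7 = -147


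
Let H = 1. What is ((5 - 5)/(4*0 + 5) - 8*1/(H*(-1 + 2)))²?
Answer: 64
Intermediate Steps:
((5 - 5)/(4*0 + 5) - 8*1/(H*(-1 + 2)))² = ((5 - 5)/(4*0 + 5) - 8/(-1 + 2))² = (0/(0 + 5) - 8/1)² = (0/5 - 8/1)² = (0*(⅕) - 8*1)² = (0 - 8)² = (-8)² = 64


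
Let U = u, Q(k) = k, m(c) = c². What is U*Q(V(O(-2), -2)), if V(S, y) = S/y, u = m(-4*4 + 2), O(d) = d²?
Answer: -392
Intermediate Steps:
u = 196 (u = (-4*4 + 2)² = (-16 + 2)² = (-14)² = 196)
U = 196
U*Q(V(O(-2), -2)) = 196*((-2)²/(-2)) = 196*(4*(-½)) = 196*(-2) = -392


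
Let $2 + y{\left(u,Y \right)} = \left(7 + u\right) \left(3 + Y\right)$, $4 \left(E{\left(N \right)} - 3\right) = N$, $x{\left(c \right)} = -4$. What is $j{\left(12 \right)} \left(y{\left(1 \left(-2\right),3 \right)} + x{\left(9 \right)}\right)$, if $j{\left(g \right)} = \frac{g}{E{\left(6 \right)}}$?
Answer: $64$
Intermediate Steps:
$E{\left(N \right)} = 3 + \frac{N}{4}$
$y{\left(u,Y \right)} = -2 + \left(3 + Y\right) \left(7 + u\right)$ ($y{\left(u,Y \right)} = -2 + \left(7 + u\right) \left(3 + Y\right) = -2 + \left(3 + Y\right) \left(7 + u\right)$)
$j{\left(g \right)} = \frac{2 g}{9}$ ($j{\left(g \right)} = \frac{g}{3 + \frac{1}{4} \cdot 6} = \frac{g}{3 + \frac{3}{2}} = \frac{g}{\frac{9}{2}} = g \frac{2}{9} = \frac{2 g}{9}$)
$j{\left(12 \right)} \left(y{\left(1 \left(-2\right),3 \right)} + x{\left(9 \right)}\right) = \frac{2}{9} \cdot 12 \left(\left(19 + 3 \cdot 1 \left(-2\right) + 7 \cdot 3 + 3 \cdot 1 \left(-2\right)\right) - 4\right) = \frac{8 \left(\left(19 + 3 \left(-2\right) + 21 + 3 \left(-2\right)\right) - 4\right)}{3} = \frac{8 \left(\left(19 - 6 + 21 - 6\right) - 4\right)}{3} = \frac{8 \left(28 - 4\right)}{3} = \frac{8}{3} \cdot 24 = 64$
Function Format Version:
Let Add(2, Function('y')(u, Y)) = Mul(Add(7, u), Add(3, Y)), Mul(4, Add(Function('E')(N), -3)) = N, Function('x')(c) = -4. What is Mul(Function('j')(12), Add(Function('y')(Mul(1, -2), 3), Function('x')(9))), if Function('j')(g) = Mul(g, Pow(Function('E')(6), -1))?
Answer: 64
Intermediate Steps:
Function('E')(N) = Add(3, Mul(Rational(1, 4), N))
Function('y')(u, Y) = Add(-2, Mul(Add(3, Y), Add(7, u))) (Function('y')(u, Y) = Add(-2, Mul(Add(7, u), Add(3, Y))) = Add(-2, Mul(Add(3, Y), Add(7, u))))
Function('j')(g) = Mul(Rational(2, 9), g) (Function('j')(g) = Mul(g, Pow(Add(3, Mul(Rational(1, 4), 6)), -1)) = Mul(g, Pow(Add(3, Rational(3, 2)), -1)) = Mul(g, Pow(Rational(9, 2), -1)) = Mul(g, Rational(2, 9)) = Mul(Rational(2, 9), g))
Mul(Function('j')(12), Add(Function('y')(Mul(1, -2), 3), Function('x')(9))) = Mul(Mul(Rational(2, 9), 12), Add(Add(19, Mul(3, Mul(1, -2)), Mul(7, 3), Mul(3, Mul(1, -2))), -4)) = Mul(Rational(8, 3), Add(Add(19, Mul(3, -2), 21, Mul(3, -2)), -4)) = Mul(Rational(8, 3), Add(Add(19, -6, 21, -6), -4)) = Mul(Rational(8, 3), Add(28, -4)) = Mul(Rational(8, 3), 24) = 64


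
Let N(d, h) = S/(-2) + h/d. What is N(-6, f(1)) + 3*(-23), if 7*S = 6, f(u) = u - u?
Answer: -486/7 ≈ -69.429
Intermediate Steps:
f(u) = 0
S = 6/7 (S = (1/7)*6 = 6/7 ≈ 0.85714)
N(d, h) = -3/7 + h/d (N(d, h) = (6/7)/(-2) + h/d = (6/7)*(-1/2) + h/d = -3/7 + h/d)
N(-6, f(1)) + 3*(-23) = (-3/7 + 0/(-6)) + 3*(-23) = (-3/7 + 0*(-1/6)) - 69 = (-3/7 + 0) - 69 = -3/7 - 69 = -486/7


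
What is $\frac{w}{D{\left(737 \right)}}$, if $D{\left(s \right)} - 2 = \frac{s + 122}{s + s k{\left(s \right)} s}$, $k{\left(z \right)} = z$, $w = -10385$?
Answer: $- \frac{4157284671650}{800633439} \approx -5192.5$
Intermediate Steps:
$D{\left(s \right)} = 2 + \frac{122 + s}{s + s^{3}}$ ($D{\left(s \right)} = 2 + \frac{s + 122}{s + s s s} = 2 + \frac{122 + s}{s + s^{2} s} = 2 + \frac{122 + s}{s + s^{3}}$)
$\frac{w}{D{\left(737 \right)}} = - \frac{10385}{\frac{1}{737 + 737^{3}} \left(122 + 2 \cdot 737^{3} + 3 \cdot 737\right)} = - \frac{10385}{\frac{1}{737 + 400315553} \left(122 + 2 \cdot 400315553 + 2211\right)} = - \frac{10385}{\frac{1}{400316290} \left(122 + 800631106 + 2211\right)} = - \frac{10385}{\frac{1}{400316290} \cdot 800633439} = - \frac{10385}{\frac{800633439}{400316290}} = \left(-10385\right) \frac{400316290}{800633439} = - \frac{4157284671650}{800633439}$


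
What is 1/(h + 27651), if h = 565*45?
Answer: 1/53076 ≈ 1.8841e-5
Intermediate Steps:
h = 25425
1/(h + 27651) = 1/(25425 + 27651) = 1/53076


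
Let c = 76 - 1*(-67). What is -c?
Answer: -143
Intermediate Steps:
c = 143 (c = 76 + 67 = 143)
-c = -1*143 = -143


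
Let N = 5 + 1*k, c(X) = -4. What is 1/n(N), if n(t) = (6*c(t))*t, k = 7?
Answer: -1/288 ≈ -0.0034722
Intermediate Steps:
N = 12 (N = 5 + 1*7 = 5 + 7 = 12)
n(t) = -24*t (n(t) = (6*(-4))*t = -24*t)
1/n(N) = 1/(-24*12) = 1/(-288) = -1/288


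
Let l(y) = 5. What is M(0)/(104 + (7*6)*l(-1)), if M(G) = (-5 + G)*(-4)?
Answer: 10/157 ≈ 0.063694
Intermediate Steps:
M(G) = 20 - 4*G
M(0)/(104 + (7*6)*l(-1)) = (20 - 4*0)/(104 + (7*6)*5) = (20 + 0)/(104 + 42*5) = 20/(104 + 210) = 20/314 = 20*(1/314) = 10/157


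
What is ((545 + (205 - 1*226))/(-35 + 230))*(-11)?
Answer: -5764/195 ≈ -29.559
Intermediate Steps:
((545 + (205 - 1*226))/(-35 + 230))*(-11) = ((545 + (205 - 226))/195)*(-11) = ((545 - 21)*(1/195))*(-11) = (524*(1/195))*(-11) = (524/195)*(-11) = -5764/195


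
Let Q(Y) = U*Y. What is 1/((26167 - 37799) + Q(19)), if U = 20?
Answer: -1/11252 ≈ -8.8873e-5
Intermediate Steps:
Q(Y) = 20*Y
1/((26167 - 37799) + Q(19)) = 1/((26167 - 37799) + 20*19) = 1/(-11632 + 380) = 1/(-11252) = -1/11252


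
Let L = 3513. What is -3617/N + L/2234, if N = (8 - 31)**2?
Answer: -6222001/1181786 ≈ -5.2649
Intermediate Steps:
N = 529 (N = (-23)**2 = 529)
-3617/N + L/2234 = -3617/529 + 3513/2234 = -6222001/1181786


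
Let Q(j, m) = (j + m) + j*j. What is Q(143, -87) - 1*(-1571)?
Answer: 22076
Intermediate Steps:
Q(j, m) = j + m + j**2 (Q(j, m) = (j + m) + j**2 = j + m + j**2)
Q(143, -87) - 1*(-1571) = (143 - 87 + 143**2) - 1*(-1571) = (143 - 87 + 20449) + 1571 = 20505 + 1571 = 22076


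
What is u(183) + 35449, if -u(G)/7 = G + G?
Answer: 32887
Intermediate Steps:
u(G) = -14*G (u(G) = -7*(G + G) = -14*G)
u(183) + 35449 = -14*183 + 35449 = -2562 + 35449 = 32887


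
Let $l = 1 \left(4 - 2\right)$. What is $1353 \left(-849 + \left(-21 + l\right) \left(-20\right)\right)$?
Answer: $-634557$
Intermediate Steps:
$l = 2$ ($l = 1 \cdot 2 = 2$)
$1353 \left(-849 + \left(-21 + l\right) \left(-20\right)\right) = 1353 \left(-849 + \left(-21 + 2\right) \left(-20\right)\right) = 1353 \left(-849 - -380\right) = 1353 \left(-849 + 380\right) = 1353 \left(-469\right) = -634557$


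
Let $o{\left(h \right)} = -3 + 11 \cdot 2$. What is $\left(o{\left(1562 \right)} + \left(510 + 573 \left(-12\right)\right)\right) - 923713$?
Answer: $-930060$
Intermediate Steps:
$o{\left(h \right)} = 19$ ($o{\left(h \right)} = -3 + 22 = 19$)
$\left(o{\left(1562 \right)} + \left(510 + 573 \left(-12\right)\right)\right) - 923713 = \left(19 + \left(510 + 573 \left(-12\right)\right)\right) - 923713 = \left(19 + \left(510 - 6876\right)\right) - 923713 = \left(19 - 6366\right) - 923713 = -6347 - 923713 = -930060$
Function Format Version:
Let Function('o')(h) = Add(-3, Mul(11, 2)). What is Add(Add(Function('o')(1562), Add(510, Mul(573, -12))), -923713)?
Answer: -930060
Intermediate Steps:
Function('o')(h) = 19 (Function('o')(h) = Add(-3, 22) = 19)
Add(Add(Function('o')(1562), Add(510, Mul(573, -12))), -923713) = Add(Add(19, Add(510, Mul(573, -12))), -923713) = Add(Add(19, Add(510, -6876)), -923713) = Add(Add(19, -6366), -923713) = Add(-6347, -923713) = -930060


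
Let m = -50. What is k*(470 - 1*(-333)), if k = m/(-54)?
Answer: 20075/27 ≈ 743.52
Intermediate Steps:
k = 25/27 (k = -50/(-54) = -50*(-1/54) = 25/27 ≈ 0.92593)
k*(470 - 1*(-333)) = 25*(470 - 1*(-333))/27 = 25*(470 + 333)/27 = (25/27)*803 = 20075/27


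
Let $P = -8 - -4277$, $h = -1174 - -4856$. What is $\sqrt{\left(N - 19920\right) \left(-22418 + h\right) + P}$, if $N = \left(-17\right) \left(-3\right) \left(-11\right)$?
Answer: $9 \sqrt{4737485} \approx 19589.0$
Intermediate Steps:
$h = 3682$ ($h = -1174 + 4856 = 3682$)
$P = 4269$ ($P = -8 + 4277 = 4269$)
$N = -561$ ($N = 51 \left(-11\right) = -561$)
$\sqrt{\left(N - 19920\right) \left(-22418 + h\right) + P} = \sqrt{\left(-561 - 19920\right) \left(-22418 + 3682\right) + 4269} = \sqrt{\left(-20481\right) \left(-18736\right) + 4269} = \sqrt{383732016 + 4269} = \sqrt{383736285} = 9 \sqrt{4737485}$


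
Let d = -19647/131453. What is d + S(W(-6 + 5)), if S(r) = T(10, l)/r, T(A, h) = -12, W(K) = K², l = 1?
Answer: -1597083/131453 ≈ -12.149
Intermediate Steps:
d = -19647/131453 (d = -19647*1/131453 = -19647/131453 ≈ -0.14946)
S(r) = -12/r
d + S(W(-6 + 5)) = -19647/131453 - 12/(-6 + 5)² = -19647/131453 - 12/((-1)²) = -19647/131453 - 12/1 = -19647/131453 - 12*1 = -19647/131453 - 12 = -1597083/131453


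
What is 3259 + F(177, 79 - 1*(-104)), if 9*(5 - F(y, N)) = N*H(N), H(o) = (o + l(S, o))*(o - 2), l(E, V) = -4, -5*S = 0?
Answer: -1966547/3 ≈ -6.5552e+5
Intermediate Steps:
S = 0 (S = -⅕*0 = 0)
H(o) = (-4 + o)*(-2 + o) (H(o) = (o - 4)*(o - 2) = (-4 + o)*(-2 + o))
F(y, N) = 5 - N*(8 + N² - 6*N)/9
3259 + F(177, 79 - 1*(-104)) = 3259 + (5 - (79 - 1*(-104))*(8 + (79 - 1*(-104))² - 6*(79 - 1*(-104)))/9) = 3259 + (5 - (79 + 104)*(8 + (79 + 104)² - 6*(79 + 104))/9) = 3259 + (5 - ⅑*183*(8 + 183² - 6*183)) = 3259 + (5 - ⅑*183*(8 + 33489 - 1098)) = 3259 + (5 - ⅑*183*32399) = 3259 + (5 - 1976339/3) = 3259 - 1976324/3 = -1966547/3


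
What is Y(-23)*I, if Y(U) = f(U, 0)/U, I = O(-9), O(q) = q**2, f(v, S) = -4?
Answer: 324/23 ≈ 14.087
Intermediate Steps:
I = 81 (I = (-9)**2 = 81)
Y(U) = -4/U
Y(-23)*I = -4/(-23)*81 = -4*(-1/23)*81 = (4/23)*81 = 324/23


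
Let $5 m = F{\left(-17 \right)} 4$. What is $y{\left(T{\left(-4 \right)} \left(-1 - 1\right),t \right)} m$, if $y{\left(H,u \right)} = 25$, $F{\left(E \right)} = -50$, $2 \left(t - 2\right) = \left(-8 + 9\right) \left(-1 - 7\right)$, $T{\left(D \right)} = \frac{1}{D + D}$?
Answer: $-1000$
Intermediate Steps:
$T{\left(D \right)} = \frac{1}{2 D}$
$t = -2$ ($t = 2 + \frac{\left(-8 + 9\right) \left(-1 - 7\right)}{2} = 2 + \frac{1 \left(-8\right)}{2} = 2 + \frac{1}{2} \left(-8\right) = 2 - 4 = -2$)
$m = -40$ ($m = \frac{\left(-50\right) 4}{5} = \frac{1}{5} \left(-200\right) = -40$)
$y{\left(T{\left(-4 \right)} \left(-1 - 1\right),t \right)} m = 25 \left(-40\right) = -1000$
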